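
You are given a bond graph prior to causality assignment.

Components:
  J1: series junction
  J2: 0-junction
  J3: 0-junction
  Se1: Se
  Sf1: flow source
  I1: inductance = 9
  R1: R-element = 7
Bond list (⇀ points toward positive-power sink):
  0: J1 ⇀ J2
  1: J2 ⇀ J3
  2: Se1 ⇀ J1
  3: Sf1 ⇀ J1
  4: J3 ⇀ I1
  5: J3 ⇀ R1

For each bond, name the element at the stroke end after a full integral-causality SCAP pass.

b0 stroke at J1
b1 stroke at J2
b2 stroke at J1
b3 stroke at Sf1
b4 stroke at I1
b5 stroke at J3

b2 stroke at J1  (Se1 (Se) sets effort on bond)
b3 stroke at Sf1  (Sf1: flow source, stroke at near end)
b0 stroke at J1  (J1 flow already set via bond 3)
b1 stroke at J2  (closing 0-jn rule on J2)
b4 stroke at I1  (I1 outputs flow p/I1)
b5 stroke at J3  (J3: last free bond brings effort in)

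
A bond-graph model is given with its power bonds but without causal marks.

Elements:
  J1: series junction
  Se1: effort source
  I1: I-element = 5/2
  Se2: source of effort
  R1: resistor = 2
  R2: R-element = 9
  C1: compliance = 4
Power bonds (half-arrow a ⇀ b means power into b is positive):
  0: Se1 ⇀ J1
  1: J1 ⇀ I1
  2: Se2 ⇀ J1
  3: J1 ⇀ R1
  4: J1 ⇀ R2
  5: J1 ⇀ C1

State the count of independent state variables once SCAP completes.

#0 |J1  (Se1 fixes effort; stroke away)
#2 |J1  (Se2 (Se) sets effort on bond)
#1 |I1  (I1 outputs flow p/I1)
#3 |J1  (1-jn J1 has f-setter on 1)
#4 |J1  (J1 flow already set via bond 1)
#5 |J1  (J1 flow already set via bond 1)

2  (C1, I1 all integral)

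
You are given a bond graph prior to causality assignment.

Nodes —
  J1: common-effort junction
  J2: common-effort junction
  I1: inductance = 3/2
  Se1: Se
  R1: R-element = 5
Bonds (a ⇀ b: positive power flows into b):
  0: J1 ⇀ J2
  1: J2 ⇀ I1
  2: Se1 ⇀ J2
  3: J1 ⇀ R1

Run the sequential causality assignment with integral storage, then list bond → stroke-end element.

β2 stroke→J2  (Se1 fixes effort; stroke away)
β0 stroke→J1  (0-jn J2 has e-setter on 2)
β1 stroke→I1  (J2 effort already set via bond 2)
β3 stroke→R1  (J1 effort already set via bond 0)

b0 →J1
b1 →I1
b2 →J2
b3 →R1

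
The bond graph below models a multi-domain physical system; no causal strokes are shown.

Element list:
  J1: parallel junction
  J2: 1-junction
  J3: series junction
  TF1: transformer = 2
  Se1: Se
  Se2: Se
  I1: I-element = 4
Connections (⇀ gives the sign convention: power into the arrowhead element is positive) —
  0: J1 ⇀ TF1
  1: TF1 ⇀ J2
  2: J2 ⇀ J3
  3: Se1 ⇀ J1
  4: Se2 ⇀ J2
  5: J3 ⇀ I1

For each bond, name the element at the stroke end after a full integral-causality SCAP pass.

b0 stroke→TF1
b1 stroke→J2
b2 stroke→J3
b3 stroke→J1
b4 stroke→J2
b5 stroke→I1

bond 3 →J1  (source Se1 imposes e)
bond 4 →J2  (source Se2 imposes e)
bond 0 →TF1  (J1 effort already set via bond 3)
bond 1 →J2  (TF TF1: opposite of bond 0)
bond 2 →J3  (J2: last free bond brings flow in)
bond 5 →I1  (J3: last free bond brings flow in)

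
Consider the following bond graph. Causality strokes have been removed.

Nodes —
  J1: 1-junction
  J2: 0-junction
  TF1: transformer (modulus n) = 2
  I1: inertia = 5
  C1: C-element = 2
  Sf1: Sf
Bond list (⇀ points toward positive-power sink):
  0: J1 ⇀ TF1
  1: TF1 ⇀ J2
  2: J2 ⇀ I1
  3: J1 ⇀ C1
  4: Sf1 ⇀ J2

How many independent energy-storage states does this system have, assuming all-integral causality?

2  (C1, I1 all integral)

b4 stroke at Sf1  (Sf1: flow source, stroke at near end)
b2 stroke at I1  (I1 outputs flow p/I1)
b1 stroke at J2  (J2: last free bond brings effort in)
b0 stroke at TF1  (TF1: transformer flips bond 1)
b3 stroke at J1  (J1: bond 0 brought flow, rest push out)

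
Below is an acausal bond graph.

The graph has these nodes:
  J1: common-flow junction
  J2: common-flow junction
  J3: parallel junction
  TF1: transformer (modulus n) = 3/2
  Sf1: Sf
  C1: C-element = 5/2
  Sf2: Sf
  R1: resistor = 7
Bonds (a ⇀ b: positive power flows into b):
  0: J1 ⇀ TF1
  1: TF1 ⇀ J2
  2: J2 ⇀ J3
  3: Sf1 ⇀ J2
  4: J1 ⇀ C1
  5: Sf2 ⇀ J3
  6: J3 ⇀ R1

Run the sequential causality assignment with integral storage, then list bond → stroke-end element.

β0 →TF1
β1 →J2
β2 →J2
β3 →Sf1
β4 →J1
β5 →Sf2
β6 →J3

b3 stroke at Sf1  (Sf1: flow source, stroke at near end)
b5 stroke at Sf2  (Sf2 (Sf) sets flow on bond)
b1 stroke at J2  (J2: bond 3 brought flow, rest push out)
b2 stroke at J2  (J2: bond 3 brought flow, rest push out)
b6 stroke at J3  (closing 0-jn rule on J3)
b0 stroke at TF1  (TF1 one-in-one-out from 1)
b4 stroke at J1  (J1 flow already set via bond 0)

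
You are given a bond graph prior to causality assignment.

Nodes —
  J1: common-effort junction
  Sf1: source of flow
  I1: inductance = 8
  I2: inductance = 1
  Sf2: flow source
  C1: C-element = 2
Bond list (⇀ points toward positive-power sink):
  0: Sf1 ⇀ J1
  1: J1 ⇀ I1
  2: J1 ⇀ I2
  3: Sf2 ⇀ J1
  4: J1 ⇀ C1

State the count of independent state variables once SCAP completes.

3  (C1, I1, I2 all integral)

bond 0 →Sf1  (Sf1: flow source, stroke at near end)
bond 3 →Sf2  (Sf2 fixes flow; stroke at Sf2)
bond 1 →I1  (I1: I, integral causality)
bond 2 →I2  (I2: I, integral causality)
bond 4 →J1  (J1: last free bond brings effort in)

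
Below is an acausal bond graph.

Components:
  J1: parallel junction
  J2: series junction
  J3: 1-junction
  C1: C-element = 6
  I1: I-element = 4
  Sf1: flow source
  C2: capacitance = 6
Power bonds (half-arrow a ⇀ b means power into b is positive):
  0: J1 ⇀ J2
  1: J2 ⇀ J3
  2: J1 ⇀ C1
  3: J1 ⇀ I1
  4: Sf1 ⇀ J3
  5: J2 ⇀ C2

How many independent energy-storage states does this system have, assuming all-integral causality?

3  (C1, C2, I1 all integral)

#4 →Sf1  (Sf1: flow source, stroke at near end)
#1 →J3  (J3: bond 4 brought flow, rest push out)
#0 →J2  (J2: bond 1 brought flow, rest push out)
#5 →J2  (common-f at J2 fixed by 1)
#2 →J1  (prefer integral on C1)
#3 →I1  (0-jn J1 has e-setter on 2)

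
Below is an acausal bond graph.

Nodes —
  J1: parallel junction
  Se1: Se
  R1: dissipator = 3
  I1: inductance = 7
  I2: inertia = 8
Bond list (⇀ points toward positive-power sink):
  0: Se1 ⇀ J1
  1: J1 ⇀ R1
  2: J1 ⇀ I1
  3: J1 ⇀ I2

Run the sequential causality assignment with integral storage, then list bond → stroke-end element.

β0 →J1
β1 →R1
β2 →I1
β3 →I2

β0 →J1  (Se1 fixes effort; stroke away)
β1 →R1  (J1: bond 0 brought effort, rest push out)
β2 →I1  (common-e at J1 fixed by 0)
β3 →I2  (0-jn J1 has e-setter on 0)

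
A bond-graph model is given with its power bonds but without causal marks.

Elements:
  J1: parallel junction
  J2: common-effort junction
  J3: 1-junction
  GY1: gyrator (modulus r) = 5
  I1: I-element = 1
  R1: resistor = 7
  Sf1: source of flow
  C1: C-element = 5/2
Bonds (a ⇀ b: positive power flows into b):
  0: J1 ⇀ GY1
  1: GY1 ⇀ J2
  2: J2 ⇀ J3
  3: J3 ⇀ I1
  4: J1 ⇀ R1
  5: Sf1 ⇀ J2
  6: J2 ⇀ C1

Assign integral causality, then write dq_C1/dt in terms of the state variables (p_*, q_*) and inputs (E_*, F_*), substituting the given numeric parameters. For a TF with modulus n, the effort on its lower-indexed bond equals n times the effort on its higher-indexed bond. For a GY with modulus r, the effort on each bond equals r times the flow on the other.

#5 stroke→Sf1  (source Sf1 imposes f)
#3 stroke→I1  (prefer integral on I1)
#2 stroke→J3  (J3 flow already set via bond 3)
#6 stroke→J2  (C1 outputs effort q/C1)
#1 stroke→GY1  (common-e at J2 fixed by 6)
#0 stroke→GY1  (through GY1, causality inverts; strokes same side of GY1)
#4 stroke→J1  (closing 0-jn rule on J1)

dq_C1/dt = F_Sf1 - p_I1 - 14*q_C1/125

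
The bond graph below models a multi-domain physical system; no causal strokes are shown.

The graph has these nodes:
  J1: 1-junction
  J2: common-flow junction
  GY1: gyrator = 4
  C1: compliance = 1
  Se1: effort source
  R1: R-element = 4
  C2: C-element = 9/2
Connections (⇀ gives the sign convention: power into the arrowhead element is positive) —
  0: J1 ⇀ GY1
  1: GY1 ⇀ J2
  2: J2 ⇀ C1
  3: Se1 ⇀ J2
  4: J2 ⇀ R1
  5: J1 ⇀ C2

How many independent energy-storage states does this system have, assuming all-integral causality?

2  (C1, C2 all integral)

b3 →J2  (Se1: effort source, stroke at far end)
b2 →J2  (C1: C, integral causality)
b5 →J1  (prefer integral on C2)
b0 →GY1  (J1 needs exactly one f-in)
b1 →GY1  (GY1: gyrator matches bond 0)
b4 →J2  (J2 flow already set via bond 1)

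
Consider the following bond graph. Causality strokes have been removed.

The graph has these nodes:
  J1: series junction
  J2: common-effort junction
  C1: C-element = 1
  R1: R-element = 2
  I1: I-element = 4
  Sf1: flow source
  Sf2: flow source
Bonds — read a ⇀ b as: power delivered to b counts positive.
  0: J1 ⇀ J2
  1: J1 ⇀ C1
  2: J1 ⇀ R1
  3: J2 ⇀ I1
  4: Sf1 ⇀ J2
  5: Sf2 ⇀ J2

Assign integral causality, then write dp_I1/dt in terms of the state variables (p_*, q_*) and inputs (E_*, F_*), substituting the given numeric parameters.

dp_I1/dt = 2*F_Sf1 + 2*F_Sf2 - p_I1/2 - q_C1

b4 →Sf1  (Sf1: flow source, stroke at near end)
b5 →Sf2  (Sf2 fixes flow; stroke at Sf2)
b1 →J1  (C1 outputs effort q/C1)
b3 →I1  (prefer integral on I1)
b0 →J2  (J2: last free bond brings effort in)
b2 →J1  (J1 flow already set via bond 0)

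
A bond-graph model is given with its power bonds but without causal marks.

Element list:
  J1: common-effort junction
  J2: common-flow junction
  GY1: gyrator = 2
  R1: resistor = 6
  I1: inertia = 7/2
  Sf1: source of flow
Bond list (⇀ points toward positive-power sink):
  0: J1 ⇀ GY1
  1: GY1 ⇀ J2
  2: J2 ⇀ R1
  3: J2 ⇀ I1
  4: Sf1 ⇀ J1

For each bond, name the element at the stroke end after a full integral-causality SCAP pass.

#0 stroke at J1
#1 stroke at J2
#2 stroke at J2
#3 stroke at I1
#4 stroke at Sf1

b4 stroke at Sf1  (Sf1 fixes flow; stroke at Sf1)
b0 stroke at J1  (J1 needs exactly one e-in)
b1 stroke at J2  (GY1 both-in/both-out from 0)
b3 stroke at I1  (I1 outputs flow p/I1)
b2 stroke at J2  (1-jn J2 has f-setter on 3)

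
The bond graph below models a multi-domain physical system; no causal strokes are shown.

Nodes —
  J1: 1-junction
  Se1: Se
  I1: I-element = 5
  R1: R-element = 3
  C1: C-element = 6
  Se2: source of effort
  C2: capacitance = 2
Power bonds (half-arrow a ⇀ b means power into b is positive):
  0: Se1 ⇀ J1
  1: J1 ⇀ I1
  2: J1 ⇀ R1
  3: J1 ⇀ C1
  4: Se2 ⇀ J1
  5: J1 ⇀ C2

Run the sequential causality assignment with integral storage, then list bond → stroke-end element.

#0 stroke at J1
#1 stroke at I1
#2 stroke at J1
#3 stroke at J1
#4 stroke at J1
#5 stroke at J1

b0 stroke at J1  (Se1 fixes effort; stroke away)
b4 stroke at J1  (Se2: effort source, stroke at far end)
b1 stroke at I1  (prefer integral on I1)
b2 stroke at J1  (J1 flow already set via bond 1)
b3 stroke at J1  (common-f at J1 fixed by 1)
b5 stroke at J1  (1-jn J1 has f-setter on 1)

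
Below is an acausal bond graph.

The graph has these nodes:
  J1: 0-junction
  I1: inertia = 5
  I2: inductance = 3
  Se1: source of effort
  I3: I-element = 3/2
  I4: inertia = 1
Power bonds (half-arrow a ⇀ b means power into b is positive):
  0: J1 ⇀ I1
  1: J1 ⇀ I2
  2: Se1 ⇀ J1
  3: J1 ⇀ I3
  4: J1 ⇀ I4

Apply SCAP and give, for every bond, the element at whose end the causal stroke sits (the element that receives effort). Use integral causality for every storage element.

β2 stroke at J1  (Se1: effort source, stroke at far end)
β0 stroke at I1  (0-jn J1 has e-setter on 2)
β1 stroke at I2  (0-jn J1 has e-setter on 2)
β3 stroke at I3  (0-jn J1 has e-setter on 2)
β4 stroke at I4  (J1: bond 2 brought effort, rest push out)

β0 |I1
β1 |I2
β2 |J1
β3 |I3
β4 |I4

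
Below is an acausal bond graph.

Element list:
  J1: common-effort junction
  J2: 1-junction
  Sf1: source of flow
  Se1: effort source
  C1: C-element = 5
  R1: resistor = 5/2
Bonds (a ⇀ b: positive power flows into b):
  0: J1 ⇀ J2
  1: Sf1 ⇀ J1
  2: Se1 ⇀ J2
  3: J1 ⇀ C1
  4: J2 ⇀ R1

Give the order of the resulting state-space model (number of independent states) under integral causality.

1  (C1 all integral)

#1 stroke→Sf1  (Sf1: flow source, stroke at near end)
#2 stroke→J2  (Se1 (Se) sets effort on bond)
#3 stroke→J1  (C1 outputs effort q/C1)
#0 stroke→J2  (0-jn J1 has e-setter on 3)
#4 stroke→R1  (closing 1-jn rule on J2)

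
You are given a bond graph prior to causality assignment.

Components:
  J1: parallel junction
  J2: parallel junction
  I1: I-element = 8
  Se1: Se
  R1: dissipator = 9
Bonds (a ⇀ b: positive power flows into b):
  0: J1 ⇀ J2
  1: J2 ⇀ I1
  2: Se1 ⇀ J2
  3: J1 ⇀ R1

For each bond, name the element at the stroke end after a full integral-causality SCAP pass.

β0 →J1
β1 →I1
β2 →J2
β3 →R1

#2 stroke at J2  (Se1: effort source, stroke at far end)
#0 stroke at J1  (J2: bond 2 brought effort, rest push out)
#1 stroke at I1  (J2 effort already set via bond 2)
#3 stroke at R1  (common-e at J1 fixed by 0)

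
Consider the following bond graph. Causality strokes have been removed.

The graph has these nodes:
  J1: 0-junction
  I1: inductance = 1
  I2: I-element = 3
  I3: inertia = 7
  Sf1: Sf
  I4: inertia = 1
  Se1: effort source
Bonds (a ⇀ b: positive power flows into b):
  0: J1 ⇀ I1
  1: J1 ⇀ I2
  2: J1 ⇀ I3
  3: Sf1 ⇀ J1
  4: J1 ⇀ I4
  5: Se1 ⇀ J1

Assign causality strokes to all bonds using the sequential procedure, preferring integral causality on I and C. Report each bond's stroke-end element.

β0 →I1
β1 →I2
β2 →I3
β3 →Sf1
β4 →I4
β5 →J1

β3 stroke at Sf1  (source Sf1 imposes f)
β5 stroke at J1  (source Se1 imposes e)
β0 stroke at I1  (common-e at J1 fixed by 5)
β1 stroke at I2  (J1 effort already set via bond 5)
β2 stroke at I3  (J1: bond 5 brought effort, rest push out)
β4 stroke at I4  (common-e at J1 fixed by 5)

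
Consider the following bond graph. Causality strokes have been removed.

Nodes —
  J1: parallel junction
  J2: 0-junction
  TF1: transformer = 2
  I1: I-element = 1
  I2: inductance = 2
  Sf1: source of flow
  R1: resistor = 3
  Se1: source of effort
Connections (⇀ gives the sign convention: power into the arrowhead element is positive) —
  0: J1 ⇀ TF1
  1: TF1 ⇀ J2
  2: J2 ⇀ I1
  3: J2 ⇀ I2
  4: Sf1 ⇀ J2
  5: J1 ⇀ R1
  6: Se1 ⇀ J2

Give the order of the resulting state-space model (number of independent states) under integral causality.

2  (I1, I2 all integral)

bond 4 →Sf1  (Sf1 (Sf) sets flow on bond)
bond 6 →J2  (Se1 (Se) sets effort on bond)
bond 1 →TF1  (J2 effort already set via bond 6)
bond 2 →I1  (J2 effort already set via bond 6)
bond 3 →I2  (0-jn J2 has e-setter on 6)
bond 0 →J1  (through TF1, causality passes straight; one stroke at TF1)
bond 5 →R1  (J1 effort already set via bond 0)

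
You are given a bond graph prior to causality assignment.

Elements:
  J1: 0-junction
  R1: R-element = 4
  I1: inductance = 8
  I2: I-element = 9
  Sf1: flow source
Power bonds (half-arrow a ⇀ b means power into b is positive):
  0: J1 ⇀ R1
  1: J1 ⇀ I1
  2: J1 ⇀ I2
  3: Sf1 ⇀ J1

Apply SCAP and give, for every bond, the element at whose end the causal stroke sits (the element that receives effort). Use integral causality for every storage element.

bond 0 |J1
bond 1 |I1
bond 2 |I2
bond 3 |Sf1

b3 |Sf1  (source Sf1 imposes f)
b1 |I1  (I1 outputs flow p/I1)
b2 |I2  (prefer integral on I2)
b0 |J1  (J1 needs exactly one e-in)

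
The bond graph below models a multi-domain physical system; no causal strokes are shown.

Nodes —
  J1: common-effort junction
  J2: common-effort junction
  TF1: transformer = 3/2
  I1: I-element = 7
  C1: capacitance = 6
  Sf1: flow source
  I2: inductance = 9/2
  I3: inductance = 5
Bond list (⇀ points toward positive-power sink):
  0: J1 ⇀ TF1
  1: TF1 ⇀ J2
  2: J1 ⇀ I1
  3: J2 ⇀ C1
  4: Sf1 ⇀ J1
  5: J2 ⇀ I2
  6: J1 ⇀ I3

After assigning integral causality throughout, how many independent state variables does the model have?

bond 4 stroke→Sf1  (Sf1 fixes flow; stroke at Sf1)
bond 2 stroke→I1  (I1: I, integral causality)
bond 3 stroke→J2  (C1: C, integral causality)
bond 1 stroke→TF1  (0-jn J2 has e-setter on 3)
bond 5 stroke→I2  (J2: bond 3 brought effort, rest push out)
bond 0 stroke→J1  (TF1: transformer flips bond 1)
bond 6 stroke→I3  (0-jn J1 has e-setter on 0)

4  (C1, I1, I2, I3 all integral)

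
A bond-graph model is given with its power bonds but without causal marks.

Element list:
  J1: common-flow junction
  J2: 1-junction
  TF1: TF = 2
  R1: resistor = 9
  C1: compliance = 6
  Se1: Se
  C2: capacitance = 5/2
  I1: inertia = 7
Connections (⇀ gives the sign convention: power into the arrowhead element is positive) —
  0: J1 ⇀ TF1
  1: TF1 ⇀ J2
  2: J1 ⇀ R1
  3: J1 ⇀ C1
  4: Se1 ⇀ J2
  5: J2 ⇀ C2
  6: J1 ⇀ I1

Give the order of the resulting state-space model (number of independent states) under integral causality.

#4 stroke→J2  (Se1 (Se) sets effort on bond)
#3 stroke→J1  (C1 integral (e out))
#5 stroke→J2  (C2 integral (e out))
#1 stroke→TF1  (closing 1-jn rule on J2)
#0 stroke→J1  (TF TF1: opposite of bond 1)
#6 stroke→I1  (I1 outputs flow p/I1)
#2 stroke→J1  (1-jn J1 has f-setter on 6)

3  (C1, C2, I1 all integral)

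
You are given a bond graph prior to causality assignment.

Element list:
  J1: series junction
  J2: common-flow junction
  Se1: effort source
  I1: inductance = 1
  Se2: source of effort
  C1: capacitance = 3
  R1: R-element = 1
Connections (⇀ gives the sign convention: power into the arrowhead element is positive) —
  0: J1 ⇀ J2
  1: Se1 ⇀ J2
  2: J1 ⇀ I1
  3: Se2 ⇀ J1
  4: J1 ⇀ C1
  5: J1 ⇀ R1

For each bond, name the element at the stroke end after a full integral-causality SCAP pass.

bond 0 stroke at J1
bond 1 stroke at J2
bond 2 stroke at I1
bond 3 stroke at J1
bond 4 stroke at J1
bond 5 stroke at J1

β1 stroke→J2  (source Se1 imposes e)
β3 stroke→J1  (source Se2 imposes e)
β0 stroke→J1  (J2 needs exactly one f-in)
β2 stroke→I1  (prefer integral on I1)
β4 stroke→J1  (1-jn J1 has f-setter on 2)
β5 stroke→J1  (J1 flow already set via bond 2)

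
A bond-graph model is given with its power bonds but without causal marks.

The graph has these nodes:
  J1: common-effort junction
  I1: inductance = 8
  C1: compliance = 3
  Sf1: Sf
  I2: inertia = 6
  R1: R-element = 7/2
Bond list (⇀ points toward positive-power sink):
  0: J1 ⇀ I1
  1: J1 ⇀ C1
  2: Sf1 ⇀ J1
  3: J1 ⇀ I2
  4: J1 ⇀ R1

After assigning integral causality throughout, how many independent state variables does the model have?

bond 2 |Sf1  (Sf1: flow source, stroke at near end)
bond 0 |I1  (I1 integral (f out))
bond 1 |J1  (C1 integral (e out))
bond 3 |I2  (common-e at J1 fixed by 1)
bond 4 |R1  (J1: bond 1 brought effort, rest push out)

3  (C1, I1, I2 all integral)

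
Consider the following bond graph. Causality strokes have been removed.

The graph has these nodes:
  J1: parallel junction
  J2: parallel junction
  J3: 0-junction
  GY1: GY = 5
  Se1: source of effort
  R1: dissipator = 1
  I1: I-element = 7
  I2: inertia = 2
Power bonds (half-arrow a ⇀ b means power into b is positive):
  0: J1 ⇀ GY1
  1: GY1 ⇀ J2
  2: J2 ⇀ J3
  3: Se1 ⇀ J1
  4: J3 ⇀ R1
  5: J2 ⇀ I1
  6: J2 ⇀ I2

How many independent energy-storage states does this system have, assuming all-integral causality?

2  (I1, I2 all integral)

b3 |J1  (Se1 (Se) sets effort on bond)
b0 |GY1  (J1: bond 3 brought effort, rest push out)
b1 |GY1  (GY1: gyrator matches bond 0)
b5 |I1  (I1: I, integral causality)
b6 |I2  (I2 outputs flow p/I2)
b2 |J2  (closing 0-jn rule on J2)
b4 |J3  (closing 0-jn rule on J3)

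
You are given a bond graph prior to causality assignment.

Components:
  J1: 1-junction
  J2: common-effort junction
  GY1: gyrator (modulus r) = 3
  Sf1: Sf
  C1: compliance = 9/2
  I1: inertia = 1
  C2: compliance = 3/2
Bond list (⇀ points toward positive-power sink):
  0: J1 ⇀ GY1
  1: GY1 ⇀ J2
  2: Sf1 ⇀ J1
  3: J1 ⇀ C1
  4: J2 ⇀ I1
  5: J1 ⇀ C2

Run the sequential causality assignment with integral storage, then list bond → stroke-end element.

bond 2 |Sf1  (Sf1 (Sf) sets flow on bond)
bond 0 |J1  (1-jn J1 has f-setter on 2)
bond 3 |J1  (common-f at J1 fixed by 2)
bond 5 |J1  (J1 flow already set via bond 2)
bond 1 |J2  (GY GY1: same side as bond 0)
bond 4 |I1  (J2: bond 1 brought effort, rest push out)

β0 stroke→J1
β1 stroke→J2
β2 stroke→Sf1
β3 stroke→J1
β4 stroke→I1
β5 stroke→J1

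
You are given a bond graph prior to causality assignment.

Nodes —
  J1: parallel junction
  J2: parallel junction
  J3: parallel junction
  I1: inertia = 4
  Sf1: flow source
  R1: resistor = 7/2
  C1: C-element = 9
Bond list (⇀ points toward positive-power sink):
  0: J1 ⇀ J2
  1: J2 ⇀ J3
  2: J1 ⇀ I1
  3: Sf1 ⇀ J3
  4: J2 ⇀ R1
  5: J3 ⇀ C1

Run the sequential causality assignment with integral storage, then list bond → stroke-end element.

bond 0 stroke at J1
bond 1 stroke at J2
bond 2 stroke at I1
bond 3 stroke at Sf1
bond 4 stroke at R1
bond 5 stroke at J3

#3 stroke at Sf1  (source Sf1 imposes f)
#2 stroke at I1  (I1 integral (f out))
#0 stroke at J1  (only one effort-in slot at J1)
#5 stroke at J3  (C1 outputs effort q/C1)
#1 stroke at J2  (common-e at J3 fixed by 5)
#4 stroke at R1  (J2 effort already set via bond 1)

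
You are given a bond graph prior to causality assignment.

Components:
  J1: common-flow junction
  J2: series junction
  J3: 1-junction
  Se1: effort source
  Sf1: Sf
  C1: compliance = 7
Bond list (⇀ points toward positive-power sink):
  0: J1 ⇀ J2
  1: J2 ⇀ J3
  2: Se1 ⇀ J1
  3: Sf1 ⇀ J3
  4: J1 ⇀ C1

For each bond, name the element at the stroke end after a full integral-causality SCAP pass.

bond 0 |J2
bond 1 |J3
bond 2 |J1
bond 3 |Sf1
bond 4 |J1

#2 stroke at J1  (Se1: effort source, stroke at far end)
#3 stroke at Sf1  (Sf1 fixes flow; stroke at Sf1)
#1 stroke at J3  (J3: bond 3 brought flow, rest push out)
#0 stroke at J2  (common-f at J2 fixed by 1)
#4 stroke at J1  (J1: bond 0 brought flow, rest push out)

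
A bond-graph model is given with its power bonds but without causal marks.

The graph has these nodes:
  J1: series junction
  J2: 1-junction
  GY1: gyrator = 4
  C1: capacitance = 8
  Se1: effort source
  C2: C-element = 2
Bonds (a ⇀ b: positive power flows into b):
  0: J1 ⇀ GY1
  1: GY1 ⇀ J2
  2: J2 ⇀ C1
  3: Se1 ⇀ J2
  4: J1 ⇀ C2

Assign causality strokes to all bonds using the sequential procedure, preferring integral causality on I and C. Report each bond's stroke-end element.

#0 stroke→GY1
#1 stroke→GY1
#2 stroke→J2
#3 stroke→J2
#4 stroke→J1

#3 |J2  (Se1 (Se) sets effort on bond)
#2 |J2  (prefer integral on C1)
#1 |GY1  (J2 needs exactly one f-in)
#0 |GY1  (through GY1, causality inverts; strokes same side of GY1)
#4 |J1  (J1 flow already set via bond 0)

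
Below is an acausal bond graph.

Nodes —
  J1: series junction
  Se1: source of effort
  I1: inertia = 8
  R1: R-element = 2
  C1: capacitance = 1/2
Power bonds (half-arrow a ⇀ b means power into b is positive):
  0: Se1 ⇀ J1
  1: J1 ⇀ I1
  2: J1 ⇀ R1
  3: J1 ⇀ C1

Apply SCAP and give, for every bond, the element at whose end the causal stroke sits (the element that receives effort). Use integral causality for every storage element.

β0 stroke→J1
β1 stroke→I1
β2 stroke→J1
β3 stroke→J1

β0 |J1  (Se1 (Se) sets effort on bond)
β1 |I1  (prefer integral on I1)
β2 |J1  (J1: bond 1 brought flow, rest push out)
β3 |J1  (J1 flow already set via bond 1)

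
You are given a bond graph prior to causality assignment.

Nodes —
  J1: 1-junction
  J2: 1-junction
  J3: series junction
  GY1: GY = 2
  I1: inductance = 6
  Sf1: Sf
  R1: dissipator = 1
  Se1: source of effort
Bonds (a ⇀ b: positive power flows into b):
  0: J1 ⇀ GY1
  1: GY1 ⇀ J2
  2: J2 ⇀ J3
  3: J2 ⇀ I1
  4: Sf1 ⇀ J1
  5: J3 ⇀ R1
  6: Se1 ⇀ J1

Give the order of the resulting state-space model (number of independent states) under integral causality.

1  (I1 all integral)

#4 stroke→Sf1  (Sf1 (Sf) sets flow on bond)
#6 stroke→J1  (Se1: effort source, stroke at far end)
#0 stroke→J1  (J1: bond 4 brought flow, rest push out)
#1 stroke→J2  (through GY1, causality inverts; strokes same side of GY1)
#3 stroke→I1  (I1: I, integral causality)
#2 stroke→J2  (J2 flow already set via bond 3)
#5 stroke→J3  (J3: bond 2 brought flow, rest push out)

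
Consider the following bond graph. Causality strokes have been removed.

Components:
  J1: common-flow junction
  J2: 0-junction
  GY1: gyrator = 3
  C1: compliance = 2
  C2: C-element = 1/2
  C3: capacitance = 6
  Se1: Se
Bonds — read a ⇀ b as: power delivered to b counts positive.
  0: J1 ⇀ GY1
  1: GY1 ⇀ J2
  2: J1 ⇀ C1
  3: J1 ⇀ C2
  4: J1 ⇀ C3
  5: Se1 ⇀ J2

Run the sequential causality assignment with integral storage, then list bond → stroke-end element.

#0 stroke→GY1
#1 stroke→GY1
#2 stroke→J1
#3 stroke→J1
#4 stroke→J1
#5 stroke→J2

bond 5 →J2  (Se1: effort source, stroke at far end)
bond 1 →GY1  (common-e at J2 fixed by 5)
bond 0 →GY1  (GY1 both-in/both-out from 1)
bond 2 →J1  (J1: bond 0 brought flow, rest push out)
bond 3 →J1  (J1: bond 0 brought flow, rest push out)
bond 4 →J1  (common-f at J1 fixed by 0)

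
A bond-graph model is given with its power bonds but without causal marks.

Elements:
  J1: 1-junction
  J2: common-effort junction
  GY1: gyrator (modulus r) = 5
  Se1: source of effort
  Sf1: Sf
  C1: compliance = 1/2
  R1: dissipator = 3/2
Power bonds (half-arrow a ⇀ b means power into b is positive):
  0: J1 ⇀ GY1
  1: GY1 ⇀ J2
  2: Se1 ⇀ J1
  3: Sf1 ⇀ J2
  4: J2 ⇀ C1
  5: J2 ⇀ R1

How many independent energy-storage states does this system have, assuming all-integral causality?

1  (C1 all integral)

b2 →J1  (Se1 (Se) sets effort on bond)
b3 →Sf1  (source Sf1 imposes f)
b0 →GY1  (only one flow-in slot at J1)
b1 →GY1  (GY1 both-in/both-out from 0)
b4 →J2  (C1 outputs effort q/C1)
b5 →R1  (J2: bond 4 brought effort, rest push out)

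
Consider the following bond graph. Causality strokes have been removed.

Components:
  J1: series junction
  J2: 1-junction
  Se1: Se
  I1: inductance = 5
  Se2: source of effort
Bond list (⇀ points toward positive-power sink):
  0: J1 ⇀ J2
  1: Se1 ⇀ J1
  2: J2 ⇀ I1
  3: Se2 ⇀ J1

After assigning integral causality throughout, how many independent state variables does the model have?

1  (I1 all integral)

#1 stroke at J1  (source Se1 imposes e)
#3 stroke at J1  (Se2 (Se) sets effort on bond)
#0 stroke at J2  (closing 1-jn rule on J1)
#2 stroke at I1  (J2: last free bond brings flow in)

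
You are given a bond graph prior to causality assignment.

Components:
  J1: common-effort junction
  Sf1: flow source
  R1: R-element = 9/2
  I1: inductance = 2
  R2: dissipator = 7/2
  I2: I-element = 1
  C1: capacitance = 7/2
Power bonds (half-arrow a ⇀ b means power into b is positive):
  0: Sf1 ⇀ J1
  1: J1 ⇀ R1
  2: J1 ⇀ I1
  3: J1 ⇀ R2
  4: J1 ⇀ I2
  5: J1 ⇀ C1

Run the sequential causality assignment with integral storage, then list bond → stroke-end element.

β0 stroke at Sf1  (Sf1 fixes flow; stroke at Sf1)
β2 stroke at I1  (I1 integral (f out))
β4 stroke at I2  (I2 integral (f out))
β5 stroke at J1  (C1 integral (e out))
β1 stroke at R1  (common-e at J1 fixed by 5)
β3 stroke at R2  (common-e at J1 fixed by 5)

b0 →Sf1
b1 →R1
b2 →I1
b3 →R2
b4 →I2
b5 →J1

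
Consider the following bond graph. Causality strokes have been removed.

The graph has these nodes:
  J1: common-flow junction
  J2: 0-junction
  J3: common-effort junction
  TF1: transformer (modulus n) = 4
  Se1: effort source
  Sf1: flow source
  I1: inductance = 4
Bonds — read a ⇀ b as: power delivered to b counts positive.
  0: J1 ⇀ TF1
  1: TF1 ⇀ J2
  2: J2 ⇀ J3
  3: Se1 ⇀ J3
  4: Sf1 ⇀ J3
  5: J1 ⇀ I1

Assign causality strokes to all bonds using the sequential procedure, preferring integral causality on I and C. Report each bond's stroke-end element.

b0 |J1
b1 |TF1
b2 |J2
b3 |J3
b4 |Sf1
b5 |I1

b3 stroke→J3  (source Se1 imposes e)
b4 stroke→Sf1  (source Sf1 imposes f)
b2 stroke→J2  (J3 effort already set via bond 3)
b1 stroke→TF1  (J2 effort already set via bond 2)
b0 stroke→J1  (TF1 one-in-one-out from 1)
b5 stroke→I1  (only one flow-in slot at J1)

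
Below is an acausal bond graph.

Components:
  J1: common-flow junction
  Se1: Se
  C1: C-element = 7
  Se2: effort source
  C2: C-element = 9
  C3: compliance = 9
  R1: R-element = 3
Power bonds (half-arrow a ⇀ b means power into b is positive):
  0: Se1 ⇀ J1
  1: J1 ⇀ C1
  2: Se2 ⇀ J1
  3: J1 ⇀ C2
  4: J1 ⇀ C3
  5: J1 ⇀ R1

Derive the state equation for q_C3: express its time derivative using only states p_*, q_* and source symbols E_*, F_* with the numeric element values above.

dq_C3/dt = E_Se1/3 + E_Se2/3 - q_C1/21 - q_C2/27 - q_C3/27

bond 0 stroke→J1  (Se1: effort source, stroke at far end)
bond 2 stroke→J1  (Se2: effort source, stroke at far end)
bond 1 stroke→J1  (C1 integral (e out))
bond 3 stroke→J1  (C2 outputs effort q/C2)
bond 4 stroke→J1  (C3: C, integral causality)
bond 5 stroke→R1  (closing 1-jn rule on J1)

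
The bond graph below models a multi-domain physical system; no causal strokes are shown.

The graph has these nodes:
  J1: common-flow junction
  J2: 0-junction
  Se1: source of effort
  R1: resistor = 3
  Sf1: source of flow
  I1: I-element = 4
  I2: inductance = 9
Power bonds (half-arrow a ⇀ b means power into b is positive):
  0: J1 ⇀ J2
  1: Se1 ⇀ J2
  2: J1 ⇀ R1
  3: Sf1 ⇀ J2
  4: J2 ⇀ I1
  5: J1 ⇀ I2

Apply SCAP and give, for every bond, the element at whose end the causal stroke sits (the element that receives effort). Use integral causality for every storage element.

β1 stroke→J2  (source Se1 imposes e)
β3 stroke→Sf1  (Sf1: flow source, stroke at near end)
β0 stroke→J1  (J2: bond 1 brought effort, rest push out)
β4 stroke→I1  (J2 effort already set via bond 1)
β5 stroke→I2  (I2 outputs flow p/I2)
β2 stroke→J1  (J1 flow already set via bond 5)

bond 0 →J1
bond 1 →J2
bond 2 →J1
bond 3 →Sf1
bond 4 →I1
bond 5 →I2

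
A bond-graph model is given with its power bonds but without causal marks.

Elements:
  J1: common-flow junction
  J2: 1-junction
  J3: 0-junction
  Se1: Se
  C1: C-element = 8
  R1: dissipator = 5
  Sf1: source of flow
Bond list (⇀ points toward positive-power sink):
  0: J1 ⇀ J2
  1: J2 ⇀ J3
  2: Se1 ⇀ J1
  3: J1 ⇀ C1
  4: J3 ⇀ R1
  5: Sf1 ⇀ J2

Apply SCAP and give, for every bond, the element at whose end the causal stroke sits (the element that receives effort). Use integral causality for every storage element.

#2 |J1  (source Se1 imposes e)
#5 |Sf1  (source Sf1 imposes f)
#0 |J2  (1-jn J2 has f-setter on 5)
#1 |J2  (common-f at J2 fixed by 5)
#4 |J3  (J3: last free bond brings effort in)
#3 |J1  (common-f at J1 fixed by 0)

#0 |J2
#1 |J2
#2 |J1
#3 |J1
#4 |J3
#5 |Sf1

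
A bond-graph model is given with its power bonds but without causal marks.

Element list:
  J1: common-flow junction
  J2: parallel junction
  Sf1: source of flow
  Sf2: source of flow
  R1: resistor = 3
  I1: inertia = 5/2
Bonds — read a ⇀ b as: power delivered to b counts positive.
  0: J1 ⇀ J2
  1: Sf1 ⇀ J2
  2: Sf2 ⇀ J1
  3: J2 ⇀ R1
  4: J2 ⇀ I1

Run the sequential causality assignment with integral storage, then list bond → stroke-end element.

β0 |J1
β1 |Sf1
β2 |Sf2
β3 |J2
β4 |I1

β1 stroke→Sf1  (Sf1: flow source, stroke at near end)
β2 stroke→Sf2  (Sf2 fixes flow; stroke at Sf2)
β0 stroke→J1  (1-jn J1 has f-setter on 2)
β4 stroke→I1  (I1 integral (f out))
β3 stroke→J2  (closing 0-jn rule on J2)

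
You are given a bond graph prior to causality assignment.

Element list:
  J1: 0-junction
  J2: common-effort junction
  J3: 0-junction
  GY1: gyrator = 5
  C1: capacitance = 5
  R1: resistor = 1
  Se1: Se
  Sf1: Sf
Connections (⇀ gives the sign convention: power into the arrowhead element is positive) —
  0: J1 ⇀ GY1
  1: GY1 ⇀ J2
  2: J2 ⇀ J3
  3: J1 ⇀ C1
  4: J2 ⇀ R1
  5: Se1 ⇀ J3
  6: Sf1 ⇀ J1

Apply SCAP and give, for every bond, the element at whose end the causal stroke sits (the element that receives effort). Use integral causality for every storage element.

b0 →GY1
b1 →GY1
b2 →J2
b3 →J1
b4 →R1
b5 →J3
b6 →Sf1

b5 stroke→J3  (Se1 (Se) sets effort on bond)
b6 stroke→Sf1  (Sf1 (Sf) sets flow on bond)
b2 stroke→J2  (J3: bond 5 brought effort, rest push out)
b1 stroke→GY1  (common-e at J2 fixed by 2)
b4 stroke→R1  (J2: bond 2 brought effort, rest push out)
b0 stroke→GY1  (GY1 both-in/both-out from 1)
b3 stroke→J1  (closing 0-jn rule on J1)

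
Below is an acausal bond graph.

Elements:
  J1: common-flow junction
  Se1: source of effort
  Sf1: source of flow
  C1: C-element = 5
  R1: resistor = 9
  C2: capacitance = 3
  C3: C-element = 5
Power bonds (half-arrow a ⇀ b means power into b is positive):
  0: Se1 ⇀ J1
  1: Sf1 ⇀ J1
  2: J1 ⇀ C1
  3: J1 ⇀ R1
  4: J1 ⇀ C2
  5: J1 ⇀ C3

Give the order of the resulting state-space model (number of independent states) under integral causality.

bond 0 stroke at J1  (Se1 (Se) sets effort on bond)
bond 1 stroke at Sf1  (Sf1: flow source, stroke at near end)
bond 2 stroke at J1  (J1: bond 1 brought flow, rest push out)
bond 3 stroke at J1  (common-f at J1 fixed by 1)
bond 4 stroke at J1  (common-f at J1 fixed by 1)
bond 5 stroke at J1  (1-jn J1 has f-setter on 1)

3  (C1, C2, C3 all integral)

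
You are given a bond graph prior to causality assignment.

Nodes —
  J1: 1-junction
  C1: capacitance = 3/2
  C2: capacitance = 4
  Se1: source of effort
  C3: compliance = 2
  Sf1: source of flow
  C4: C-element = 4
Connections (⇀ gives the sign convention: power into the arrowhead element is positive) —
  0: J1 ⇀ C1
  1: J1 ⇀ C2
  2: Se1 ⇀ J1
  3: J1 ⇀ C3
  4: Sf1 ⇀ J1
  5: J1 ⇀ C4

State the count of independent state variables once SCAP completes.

4  (C1, C2, C3, C4 all integral)

#2 |J1  (source Se1 imposes e)
#4 |Sf1  (source Sf1 imposes f)
#0 |J1  (common-f at J1 fixed by 4)
#1 |J1  (J1: bond 4 brought flow, rest push out)
#3 |J1  (J1: bond 4 brought flow, rest push out)
#5 |J1  (1-jn J1 has f-setter on 4)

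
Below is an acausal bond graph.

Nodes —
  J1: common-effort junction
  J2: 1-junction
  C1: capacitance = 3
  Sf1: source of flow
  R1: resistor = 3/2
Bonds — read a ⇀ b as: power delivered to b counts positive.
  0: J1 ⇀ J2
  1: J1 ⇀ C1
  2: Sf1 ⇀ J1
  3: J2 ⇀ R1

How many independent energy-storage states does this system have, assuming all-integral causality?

#2 →Sf1  (Sf1: flow source, stroke at near end)
#1 →J1  (C1: C, integral causality)
#0 →J2  (J1: bond 1 brought effort, rest push out)
#3 →R1  (J2: last free bond brings flow in)

1  (C1 all integral)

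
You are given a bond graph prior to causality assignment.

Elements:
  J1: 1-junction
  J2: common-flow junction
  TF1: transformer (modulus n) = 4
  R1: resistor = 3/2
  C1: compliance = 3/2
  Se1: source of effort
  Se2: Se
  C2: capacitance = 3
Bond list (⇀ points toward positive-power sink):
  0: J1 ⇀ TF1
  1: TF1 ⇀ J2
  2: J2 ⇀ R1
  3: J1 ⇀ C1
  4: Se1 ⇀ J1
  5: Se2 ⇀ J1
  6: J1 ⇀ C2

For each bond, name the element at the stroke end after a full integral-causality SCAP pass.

β0 stroke at TF1
β1 stroke at J2
β2 stroke at R1
β3 stroke at J1
β4 stroke at J1
β5 stroke at J1
β6 stroke at J1

b4 stroke→J1  (Se1 fixes effort; stroke away)
b5 stroke→J1  (Se2: effort source, stroke at far end)
b3 stroke→J1  (prefer integral on C1)
b6 stroke→J1  (prefer integral on C2)
b0 stroke→TF1  (J1 needs exactly one f-in)
b1 stroke→J2  (TF1: transformer flips bond 0)
b2 stroke→R1  (only one flow-in slot at J2)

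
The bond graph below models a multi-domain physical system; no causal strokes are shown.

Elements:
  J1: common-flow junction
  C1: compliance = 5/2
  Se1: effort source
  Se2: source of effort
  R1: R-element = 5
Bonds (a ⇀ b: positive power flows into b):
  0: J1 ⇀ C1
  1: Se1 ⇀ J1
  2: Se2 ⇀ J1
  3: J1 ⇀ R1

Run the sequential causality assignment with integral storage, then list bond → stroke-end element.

#1 stroke at J1  (Se1 fixes effort; stroke away)
#2 stroke at J1  (Se2 fixes effort; stroke away)
#0 stroke at J1  (C1: C, integral causality)
#3 stroke at R1  (closing 1-jn rule on J1)

β0 stroke at J1
β1 stroke at J1
β2 stroke at J1
β3 stroke at R1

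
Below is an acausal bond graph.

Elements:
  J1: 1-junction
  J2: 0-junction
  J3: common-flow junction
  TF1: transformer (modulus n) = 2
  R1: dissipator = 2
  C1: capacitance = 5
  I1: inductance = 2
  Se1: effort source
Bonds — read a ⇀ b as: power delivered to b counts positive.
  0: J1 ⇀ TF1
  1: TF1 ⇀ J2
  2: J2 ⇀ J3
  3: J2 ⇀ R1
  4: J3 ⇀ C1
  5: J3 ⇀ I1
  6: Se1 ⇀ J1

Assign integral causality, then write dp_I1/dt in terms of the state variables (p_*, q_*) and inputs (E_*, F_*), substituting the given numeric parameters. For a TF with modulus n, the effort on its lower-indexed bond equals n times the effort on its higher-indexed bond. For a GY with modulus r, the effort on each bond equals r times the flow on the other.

#6 stroke at J1  (Se1 fixes effort; stroke away)
#0 stroke at TF1  (J1 needs exactly one f-in)
#1 stroke at J2  (TF1: transformer flips bond 0)
#2 stroke at J3  (J2 effort already set via bond 1)
#3 stroke at R1  (0-jn J2 has e-setter on 1)
#4 stroke at J3  (C1 outputs effort q/C1)
#5 stroke at I1  (J3 needs exactly one f-in)

dp_I1/dt = E_Se1/2 - q_C1/5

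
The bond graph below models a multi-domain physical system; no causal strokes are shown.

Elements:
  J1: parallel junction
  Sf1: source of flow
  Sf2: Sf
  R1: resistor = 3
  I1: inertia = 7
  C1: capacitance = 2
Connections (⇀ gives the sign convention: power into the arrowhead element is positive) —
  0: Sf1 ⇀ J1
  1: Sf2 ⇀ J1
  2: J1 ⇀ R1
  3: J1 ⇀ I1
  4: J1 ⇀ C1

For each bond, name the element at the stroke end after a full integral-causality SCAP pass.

b0 |Sf1  (Sf1 (Sf) sets flow on bond)
b1 |Sf2  (source Sf2 imposes f)
b3 |I1  (I1: I, integral causality)
b4 |J1  (C1: C, integral causality)
b2 |R1  (0-jn J1 has e-setter on 4)

b0 |Sf1
b1 |Sf2
b2 |R1
b3 |I1
b4 |J1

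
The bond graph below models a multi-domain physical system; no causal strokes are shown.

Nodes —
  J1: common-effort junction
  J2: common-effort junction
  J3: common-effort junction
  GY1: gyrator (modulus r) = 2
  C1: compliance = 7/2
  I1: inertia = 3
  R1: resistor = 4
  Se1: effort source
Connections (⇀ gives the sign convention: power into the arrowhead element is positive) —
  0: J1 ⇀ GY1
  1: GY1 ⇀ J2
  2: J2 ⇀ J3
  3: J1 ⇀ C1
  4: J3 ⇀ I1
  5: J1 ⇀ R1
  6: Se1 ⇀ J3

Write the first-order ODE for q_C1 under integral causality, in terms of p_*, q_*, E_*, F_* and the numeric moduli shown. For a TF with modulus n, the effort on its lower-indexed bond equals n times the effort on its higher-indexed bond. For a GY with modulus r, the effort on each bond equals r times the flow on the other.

b6 →J3  (source Se1 imposes e)
b2 →J2  (common-e at J3 fixed by 6)
b4 →I1  (J3 effort already set via bond 6)
b1 →GY1  (0-jn J2 has e-setter on 2)
b0 →GY1  (GY1: gyrator matches bond 1)
b3 →J1  (C1 integral (e out))
b5 →R1  (0-jn J1 has e-setter on 3)

dq_C1/dt = -E_Se1/2 - q_C1/14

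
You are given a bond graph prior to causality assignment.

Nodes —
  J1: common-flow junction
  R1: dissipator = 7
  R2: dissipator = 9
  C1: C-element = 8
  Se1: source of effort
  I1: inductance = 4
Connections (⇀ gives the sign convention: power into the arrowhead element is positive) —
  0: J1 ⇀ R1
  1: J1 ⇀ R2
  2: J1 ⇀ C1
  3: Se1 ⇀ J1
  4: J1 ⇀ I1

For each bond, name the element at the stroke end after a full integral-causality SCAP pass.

β3 stroke at J1  (Se1: effort source, stroke at far end)
β2 stroke at J1  (C1 outputs effort q/C1)
β4 stroke at I1  (I1 outputs flow p/I1)
β0 stroke at J1  (1-jn J1 has f-setter on 4)
β1 stroke at J1  (J1 flow already set via bond 4)

bond 0 |J1
bond 1 |J1
bond 2 |J1
bond 3 |J1
bond 4 |I1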